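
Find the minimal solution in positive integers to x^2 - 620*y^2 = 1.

(x, y) = (249, 10)

First expand sqrt(620) as a continued fraction. With x_i = (sqrt(620) + m_i)/d_i and (m_0, d_0) = (0, 1): a_0 = floor(sqrt(620)) = 24, since 24^2 = 576 <= 620 < 625 = 25^2.
Iterate m_{i+1} = d_i*a_i - m_i, d_{i+1} = (620 - m_{i+1}^2)/d_i, a_{i+1} = floor((a_0 + m_{i+1})/d_{i+1}):
  m_1 = 1*24 - 0 = 24, d_1 = (620 - 24^2)/1 = 44/1 = 44, a_1 = floor((24 + 24)/44) = 1.
  m_2 = 44*1 - 24 = 20, d_2 = (620 - 20^2)/44 = 220/44 = 5, a_2 = floor((24 + 20)/5) = 8.
  m_3 = 5*8 - 20 = 20, d_3 = (620 - 20^2)/5 = 220/5 = 44, a_3 = floor((24 + 20)/44) = 1.
  m_4 = 44*1 - 20 = 24, d_4 = (620 - 24^2)/44 = 44/44 = 1, a_4 = floor((24 + 24)/1) = 48.
  m_5 = 1*48 - 24 = 24, d_5 = (620 - 24^2)/1 = 44/1 = 44: (m_5, d_5) = (m_1, d_1) = (24, 44), so from here the quotients repeat a_1, ..., a_4; the period length is 4.
So sqrt(620) = [24; (1, 8, 1, 48)] with period length k = 4.
k is even, so the fundamental solution of x^2 - 620y^2 = 1 is (p_{k-1}, q_{k-1}) = (p_3, q_3); compute convergents through index 3.
Convergents (p_i = a_i*p_{i-1} + p_{i-2}, q_i = a_i*q_{i-1} + q_{i-2} with p_{-2}=0, p_{-1}=1, q_{-2}=1, q_{-1}=0):
  i=0: a_0=24, p_0 = 24*1 + 0 = 24, q_0 = 24*0 + 1 = 1.
  i=1: a_1=1, p_1 = 1*24 + 1 = 25, q_1 = 1*1 + 0 = 1.
  i=2: a_2=8, p_2 = 8*25 + 24 = 224, q_2 = 8*1 + 1 = 9.
  i=3: a_3=1, p_3 = 1*224 + 25 = 249, q_3 = 1*9 + 1 = 10.
Check: 249^2 - 620*10^2 = 62001 - 62000 = 1, so (x, y) = (249, 10) solves the equation, and by the theorem it is the least positive solution.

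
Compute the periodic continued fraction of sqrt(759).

[27; (1, 1, 4, 1, 1, 54)]

Write x_i = (sqrt(759) + m_i)/d_i with (m_0, d_0) = (0, 1). a_0 = floor(sqrt(759)) = 27, since 27^2 = 729 <= 759 < 784 = 28^2.
Iterate m_{i+1} = d_i*a_i - m_i, d_{i+1} = (759 - m_{i+1}^2)/d_i, a_{i+1} = floor((a_0 + m_{i+1})/d_{i+1}):
  m_1 = 1*27 - 0 = 27, d_1 = (759 - 27^2)/1 = 30/1 = 30, a_1 = floor((27 + 27)/30) = 1.
  m_2 = 30*1 - 27 = 3, d_2 = (759 - 3^2)/30 = 750/30 = 25, a_2 = floor((27 + 3)/25) = 1.
  m_3 = 25*1 - 3 = 22, d_3 = (759 - 22^2)/25 = 275/25 = 11, a_3 = floor((27 + 22)/11) = 4.
  m_4 = 11*4 - 22 = 22, d_4 = (759 - 22^2)/11 = 275/11 = 25, a_4 = floor((27 + 22)/25) = 1.
  m_5 = 25*1 - 22 = 3, d_5 = (759 - 3^2)/25 = 750/25 = 30, a_5 = floor((27 + 3)/30) = 1.
  m_6 = 30*1 - 3 = 27, d_6 = (759 - 27^2)/30 = 30/30 = 1, a_6 = floor((27 + 27)/1) = 54.
  m_7 = 1*54 - 27 = 27, d_7 = (759 - 27^2)/1 = 30/1 = 30: (m_7, d_7) = (m_1, d_1) = (27, 30), so from here the quotients repeat a_1, ..., a_6; the period length is 6.
Hence the expansion of sqrt(759) is a_0 = 27 followed by the repeating block 1, 1, 4, 1, 1, 54 (period 6).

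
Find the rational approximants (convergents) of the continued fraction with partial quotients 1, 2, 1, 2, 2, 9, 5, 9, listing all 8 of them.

1/1, 3/2, 4/3, 11/8, 26/19, 245/179, 1251/914, 11504/8405

Using the convergent recurrence p_i = a_i*p_{i-1} + p_{i-2}, q_i = a_i*q_{i-1} + q_{i-2} with p_{-2}=0, p_{-1}=1, q_{-2}=1, q_{-1}=0:
  i=0: a_0=1, p_0 = 1*1 + 0 = 1, q_0 = 1*0 + 1 = 1.
  i=1: a_1=2, p_1 = 2*1 + 1 = 3, q_1 = 2*1 + 0 = 2.
  i=2: a_2=1, p_2 = 1*3 + 1 = 4, q_2 = 1*2 + 1 = 3.
  i=3: a_3=2, p_3 = 2*4 + 3 = 11, q_3 = 2*3 + 2 = 8.
  i=4: a_4=2, p_4 = 2*11 + 4 = 26, q_4 = 2*8 + 3 = 19.
  i=5: a_5=9, p_5 = 9*26 + 11 = 245, q_5 = 9*19 + 8 = 179.
  i=6: a_6=5, p_6 = 5*245 + 26 = 1251, q_6 = 5*179 + 19 = 914.
  i=7: a_7=9, p_7 = 9*1251 + 245 = 11504, q_7 = 9*914 + 179 = 8405.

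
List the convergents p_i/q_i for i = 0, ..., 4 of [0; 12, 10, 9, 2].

0/1, 1/12, 10/121, 91/1101, 192/2323

Using the convergent recurrence p_i = a_i*p_{i-1} + p_{i-2}, q_i = a_i*q_{i-1} + q_{i-2} with p_{-2}=0, p_{-1}=1, q_{-2}=1, q_{-1}=0:
  i=0: a_0=0, p_0 = 0*1 + 0 = 0, q_0 = 0*0 + 1 = 1.
  i=1: a_1=12, p_1 = 12*0 + 1 = 1, q_1 = 12*1 + 0 = 12.
  i=2: a_2=10, p_2 = 10*1 + 0 = 10, q_2 = 10*12 + 1 = 121.
  i=3: a_3=9, p_3 = 9*10 + 1 = 91, q_3 = 9*121 + 12 = 1101.
  i=4: a_4=2, p_4 = 2*91 + 10 = 192, q_4 = 2*1101 + 121 = 2323.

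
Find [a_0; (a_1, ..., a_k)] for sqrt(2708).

[52; (26, 104)]

Write x_i = (sqrt(2708) + m_i)/d_i with (m_0, d_0) = (0, 1). a_0 = floor(sqrt(2708)) = 52, since 52^2 = 2704 <= 2708 < 2809 = 53^2.
Iterate m_{i+1} = d_i*a_i - m_i, d_{i+1} = (2708 - m_{i+1}^2)/d_i, a_{i+1} = floor((a_0 + m_{i+1})/d_{i+1}):
  m_1 = 1*52 - 0 = 52, d_1 = (2708 - 52^2)/1 = 4/1 = 4, a_1 = floor((52 + 52)/4) = 26.
  m_2 = 4*26 - 52 = 52, d_2 = (2708 - 52^2)/4 = 4/4 = 1, a_2 = floor((52 + 52)/1) = 104.
  m_3 = 1*104 - 52 = 52, d_3 = (2708 - 52^2)/1 = 4/1 = 4: (m_3, d_3) = (m_1, d_1) = (52, 4), so from here the quotients repeat a_1, a_2; the period length is 2.
Hence the expansion of sqrt(2708) is a_0 = 52 followed by the repeating block 26, 104 (period 2).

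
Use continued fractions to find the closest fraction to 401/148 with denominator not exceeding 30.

65/24

Expand x = 401/148 as a continued fraction with the Euclidean algorithm:
  401 = 2*148 + 105, so a_0 = 2.
  148 = 1*105 + 43, so a_1 = 1.
  105 = 2*43 + 19, so a_2 = 2.
  43 = 2*19 + 5, so a_3 = 2.
  19 = 3*5 + 4, so a_4 = 3.
  5 = 1*4 + 1, so a_5 = 1.
  4 = 4*1 + 0, so a_6 = 4.
so x = [2; 1, 2, 2, 3, 1, 4].
Convergents (p_i = a_i*p_{i-1} + p_{i-2}, q_i = a_i*q_{i-1} + q_{i-2} with p_{-2}=0, p_{-1}=1, q_{-2}=1, q_{-1}=0), until the denominator exceeds 30:
  i=0: a_0=2, p_0 = 2*1 + 0 = 2, q_0 = 2*0 + 1 = 1.
  i=1: a_1=1, p_1 = 1*2 + 1 = 3, q_1 = 1*1 + 0 = 1.
  i=2: a_2=2, p_2 = 2*3 + 2 = 8, q_2 = 2*1 + 1 = 3.
  i=3: a_3=2, p_3 = 2*8 + 3 = 19, q_3 = 2*3 + 1 = 7.
  i=4: a_4=3, p_4 = 3*19 + 8 = 65, q_4 = 3*7 + 3 = 24.
  i=5: a_5=1, p_5 = 1*65 + 19 = 84, q_5 = 1*24 + 7 = 31.
q_5 = 31 > 30, so the last convergent with denominator <= 30 is p_4/q_4 = 65/24.
The closest fraction with denominator <= 30 is either p_4/q_4 or the intermediate fraction (k*p_4 + p_3)/(k*q_4 + q_3) with the largest k >= 1 whose denominator stays <= 30; these approach x as k grows, and every other convergent or intermediate fraction in range is farther away.
Largest k: floor((30 - q_3)/q_4) = floor((30 - 7)/24) = 0.
Since k = 0, no intermediate fraction beyond p_4/q_4 has denominator <= 30, so the convergent 65/24 is the closest (its error is |401*24 - 65*148|/(148*24) = 4/3552).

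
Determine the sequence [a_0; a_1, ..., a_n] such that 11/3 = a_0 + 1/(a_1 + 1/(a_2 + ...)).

[3; 1, 2]

Run the Euclidean algorithm on 11 and 3; the successive quotients are the partial quotients a_0, a_1, ... (each step inverts the fractional part left over by the previous one):
  11 = 3*3 + 2, so a_0 = 3.
  3 = 1*2 + 1, so a_1 = 1.
  2 = 2*1 + 0, so a_2 = 2.
The remainder reaches 0 after 3 divisions, so the expansion has 3 partial quotients, read off in order.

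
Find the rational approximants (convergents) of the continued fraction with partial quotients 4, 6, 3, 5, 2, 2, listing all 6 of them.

4/1, 25/6, 79/19, 420/101, 919/221, 2258/543

Using the convergent recurrence p_i = a_i*p_{i-1} + p_{i-2}, q_i = a_i*q_{i-1} + q_{i-2} with p_{-2}=0, p_{-1}=1, q_{-2}=1, q_{-1}=0:
  i=0: a_0=4, p_0 = 4*1 + 0 = 4, q_0 = 4*0 + 1 = 1.
  i=1: a_1=6, p_1 = 6*4 + 1 = 25, q_1 = 6*1 + 0 = 6.
  i=2: a_2=3, p_2 = 3*25 + 4 = 79, q_2 = 3*6 + 1 = 19.
  i=3: a_3=5, p_3 = 5*79 + 25 = 420, q_3 = 5*19 + 6 = 101.
  i=4: a_4=2, p_4 = 2*420 + 79 = 919, q_4 = 2*101 + 19 = 221.
  i=5: a_5=2, p_5 = 2*919 + 420 = 2258, q_5 = 2*221 + 101 = 543.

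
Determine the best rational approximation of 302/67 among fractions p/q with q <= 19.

Expand x = 302/67 as a continued fraction with the Euclidean algorithm:
  302 = 4*67 + 34, so a_0 = 4.
  67 = 1*34 + 33, so a_1 = 1.
  34 = 1*33 + 1, so a_2 = 1.
  33 = 33*1 + 0, so a_3 = 33.
so x = [4; 1, 1, 33].
Convergents (p_i = a_i*p_{i-1} + p_{i-2}, q_i = a_i*q_{i-1} + q_{i-2} with p_{-2}=0, p_{-1}=1, q_{-2}=1, q_{-1}=0), until the denominator exceeds 19:
  i=0: a_0=4, p_0 = 4*1 + 0 = 4, q_0 = 4*0 + 1 = 1.
  i=1: a_1=1, p_1 = 1*4 + 1 = 5, q_1 = 1*1 + 0 = 1.
  i=2: a_2=1, p_2 = 1*5 + 4 = 9, q_2 = 1*1 + 1 = 2.
  i=3: a_3=33, p_3 = 33*9 + 5 = 302, q_3 = 33*2 + 1 = 67.
q_3 = 67 > 19, so the last convergent with denominator <= 19 is p_2/q_2 = 9/2.
The closest fraction with denominator <= 19 is either p_2/q_2 or the intermediate fraction (k*p_2 + p_1)/(k*q_2 + q_1) with the largest k >= 1 whose denominator stays <= 19; these approach x as k grows, and every other convergent or intermediate fraction in range is farther away.
Largest k: floor((19 - q_1)/q_2) = floor((19 - 1)/2) = 9.
That gives (9*9 + 5)/(9*2 + 1) = 86/19.
Compare the errors: |x - 9/2| = |302*2 - 9*67|/(67*2) = 1/134, and |x - 86/19| = |302*19 - 86*67|/(67*19) = 24/1273.
Cross-multiplying, 1*1273 = 1273 < 3216 = 24*134, so 1/134 is smaller: the convergent 9/2 is closer to x than 86/19.

9/2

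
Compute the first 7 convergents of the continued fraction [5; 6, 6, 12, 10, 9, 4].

5/1, 31/6, 191/37, 2323/450, 23421/4537, 213112/41283, 875869/169669

Using the convergent recurrence p_i = a_i*p_{i-1} + p_{i-2}, q_i = a_i*q_{i-1} + q_{i-2} with p_{-2}=0, p_{-1}=1, q_{-2}=1, q_{-1}=0:
  i=0: a_0=5, p_0 = 5*1 + 0 = 5, q_0 = 5*0 + 1 = 1.
  i=1: a_1=6, p_1 = 6*5 + 1 = 31, q_1 = 6*1 + 0 = 6.
  i=2: a_2=6, p_2 = 6*31 + 5 = 191, q_2 = 6*6 + 1 = 37.
  i=3: a_3=12, p_3 = 12*191 + 31 = 2323, q_3 = 12*37 + 6 = 450.
  i=4: a_4=10, p_4 = 10*2323 + 191 = 23421, q_4 = 10*450 + 37 = 4537.
  i=5: a_5=9, p_5 = 9*23421 + 2323 = 213112, q_5 = 9*4537 + 450 = 41283.
  i=6: a_6=4, p_6 = 4*213112 + 23421 = 875869, q_6 = 4*41283 + 4537 = 169669.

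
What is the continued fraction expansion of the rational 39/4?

[9; 1, 3]

Run the Euclidean algorithm on 39 and 4; the successive quotients are the partial quotients a_0, a_1, ... (each step inverts the fractional part left over by the previous one):
  39 = 9*4 + 3, so a_0 = 9.
  4 = 1*3 + 1, so a_1 = 1.
  3 = 3*1 + 0, so a_2 = 3.
The remainder reaches 0 after 3 divisions, so the expansion has 3 partial quotients, read off in order.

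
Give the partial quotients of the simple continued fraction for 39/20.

[1; 1, 19]

Run the Euclidean algorithm on 39 and 20; the successive quotients are the partial quotients a_0, a_1, ... (each step inverts the fractional part left over by the previous one):
  39 = 1*20 + 19, so a_0 = 1.
  20 = 1*19 + 1, so a_1 = 1.
  19 = 19*1 + 0, so a_2 = 19.
The remainder reaches 0 after 3 divisions, so the expansion has 3 partial quotients, read off in order.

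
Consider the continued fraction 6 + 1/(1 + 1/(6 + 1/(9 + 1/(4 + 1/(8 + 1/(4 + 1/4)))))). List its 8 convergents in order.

Using the convergent recurrence p_i = a_i*p_{i-1} + p_{i-2}, q_i = a_i*q_{i-1} + q_{i-2} with p_{-2}=0, p_{-1}=1, q_{-2}=1, q_{-1}=0:
  i=0: a_0=6, p_0 = 6*1 + 0 = 6, q_0 = 6*0 + 1 = 1.
  i=1: a_1=1, p_1 = 1*6 + 1 = 7, q_1 = 1*1 + 0 = 1.
  i=2: a_2=6, p_2 = 6*7 + 6 = 48, q_2 = 6*1 + 1 = 7.
  i=3: a_3=9, p_3 = 9*48 + 7 = 439, q_3 = 9*7 + 1 = 64.
  i=4: a_4=4, p_4 = 4*439 + 48 = 1804, q_4 = 4*64 + 7 = 263.
  i=5: a_5=8, p_5 = 8*1804 + 439 = 14871, q_5 = 8*263 + 64 = 2168.
  i=6: a_6=4, p_6 = 4*14871 + 1804 = 61288, q_6 = 4*2168 + 263 = 8935.
  i=7: a_7=4, p_7 = 4*61288 + 14871 = 260023, q_7 = 4*8935 + 2168 = 37908.

6/1, 7/1, 48/7, 439/64, 1804/263, 14871/2168, 61288/8935, 260023/37908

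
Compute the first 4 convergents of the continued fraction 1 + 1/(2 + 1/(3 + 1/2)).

1/1, 3/2, 10/7, 23/16

Using the convergent recurrence p_i = a_i*p_{i-1} + p_{i-2}, q_i = a_i*q_{i-1} + q_{i-2} with p_{-2}=0, p_{-1}=1, q_{-2}=1, q_{-1}=0:
  i=0: a_0=1, p_0 = 1*1 + 0 = 1, q_0 = 1*0 + 1 = 1.
  i=1: a_1=2, p_1 = 2*1 + 1 = 3, q_1 = 2*1 + 0 = 2.
  i=2: a_2=3, p_2 = 3*3 + 1 = 10, q_2 = 3*2 + 1 = 7.
  i=3: a_3=2, p_3 = 2*10 + 3 = 23, q_3 = 2*7 + 2 = 16.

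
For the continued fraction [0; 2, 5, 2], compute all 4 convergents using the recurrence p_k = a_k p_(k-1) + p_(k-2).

Using the convergent recurrence p_i = a_i*p_{i-1} + p_{i-2}, q_i = a_i*q_{i-1} + q_{i-2} with p_{-2}=0, p_{-1}=1, q_{-2}=1, q_{-1}=0:
  i=0: a_0=0, p_0 = 0*1 + 0 = 0, q_0 = 0*0 + 1 = 1.
  i=1: a_1=2, p_1 = 2*0 + 1 = 1, q_1 = 2*1 + 0 = 2.
  i=2: a_2=5, p_2 = 5*1 + 0 = 5, q_2 = 5*2 + 1 = 11.
  i=3: a_3=2, p_3 = 2*5 + 1 = 11, q_3 = 2*11 + 2 = 24.

0/1, 1/2, 5/11, 11/24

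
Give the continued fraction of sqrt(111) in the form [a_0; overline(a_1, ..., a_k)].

Write x_i = (sqrt(111) + m_i)/d_i with (m_0, d_0) = (0, 1). a_0 = floor(sqrt(111)) = 10, since 10^2 = 100 <= 111 < 121 = 11^2.
Iterate m_{i+1} = d_i*a_i - m_i, d_{i+1} = (111 - m_{i+1}^2)/d_i, a_{i+1} = floor((a_0 + m_{i+1})/d_{i+1}):
  m_1 = 1*10 - 0 = 10, d_1 = (111 - 10^2)/1 = 11/1 = 11, a_1 = floor((10 + 10)/11) = 1.
  m_2 = 11*1 - 10 = 1, d_2 = (111 - 1^2)/11 = 110/11 = 10, a_2 = floor((10 + 1)/10) = 1.
  m_3 = 10*1 - 1 = 9, d_3 = (111 - 9^2)/10 = 30/10 = 3, a_3 = floor((10 + 9)/3) = 6.
  m_4 = 3*6 - 9 = 9, d_4 = (111 - 9^2)/3 = 30/3 = 10, a_4 = floor((10 + 9)/10) = 1.
  m_5 = 10*1 - 9 = 1, d_5 = (111 - 1^2)/10 = 110/10 = 11, a_5 = floor((10 + 1)/11) = 1.
  m_6 = 11*1 - 1 = 10, d_6 = (111 - 10^2)/11 = 11/11 = 1, a_6 = floor((10 + 10)/1) = 20.
  m_7 = 1*20 - 10 = 10, d_7 = (111 - 10^2)/1 = 11/1 = 11: (m_7, d_7) = (m_1, d_1) = (10, 11), so from here the quotients repeat a_1, ..., a_6; the period length is 6.
Hence the expansion of sqrt(111) is a_0 = 10 followed by the repeating block 1, 1, 6, 1, 1, 20 (period 6).

[10; overline(1, 1, 6, 1, 1, 20)]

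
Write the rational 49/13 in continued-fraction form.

[3; 1, 3, 3]

Run the Euclidean algorithm on 49 and 13; the successive quotients are the partial quotients a_0, a_1, ... (each step inverts the fractional part left over by the previous one):
  49 = 3*13 + 10, so a_0 = 3.
  13 = 1*10 + 3, so a_1 = 1.
  10 = 3*3 + 1, so a_2 = 3.
  3 = 3*1 + 0, so a_3 = 3.
The remainder reaches 0 after 4 divisions, so the expansion has 4 partial quotients, read off in order.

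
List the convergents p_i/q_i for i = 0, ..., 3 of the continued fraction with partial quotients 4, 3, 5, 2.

4/1, 13/3, 69/16, 151/35

Using the convergent recurrence p_i = a_i*p_{i-1} + p_{i-2}, q_i = a_i*q_{i-1} + q_{i-2} with p_{-2}=0, p_{-1}=1, q_{-2}=1, q_{-1}=0:
  i=0: a_0=4, p_0 = 4*1 + 0 = 4, q_0 = 4*0 + 1 = 1.
  i=1: a_1=3, p_1 = 3*4 + 1 = 13, q_1 = 3*1 + 0 = 3.
  i=2: a_2=5, p_2 = 5*13 + 4 = 69, q_2 = 5*3 + 1 = 16.
  i=3: a_3=2, p_3 = 2*69 + 13 = 151, q_3 = 2*16 + 3 = 35.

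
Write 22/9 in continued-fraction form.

Run the Euclidean algorithm on 22 and 9; the successive quotients are the partial quotients a_0, a_1, ... (each step inverts the fractional part left over by the previous one):
  22 = 2*9 + 4, so a_0 = 2.
  9 = 2*4 + 1, so a_1 = 2.
  4 = 4*1 + 0, so a_2 = 4.
The remainder reaches 0 after 3 divisions, so the expansion has 3 partial quotients, read off in order.

[2; 2, 4]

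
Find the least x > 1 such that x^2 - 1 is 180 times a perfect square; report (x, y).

First expand sqrt(180) as a continued fraction. With x_i = (sqrt(180) + m_i)/d_i and (m_0, d_0) = (0, 1): a_0 = floor(sqrt(180)) = 13, since 13^2 = 169 <= 180 < 196 = 14^2.
Iterate m_{i+1} = d_i*a_i - m_i, d_{i+1} = (180 - m_{i+1}^2)/d_i, a_{i+1} = floor((a_0 + m_{i+1})/d_{i+1}):
  m_1 = 1*13 - 0 = 13, d_1 = (180 - 13^2)/1 = 11/1 = 11, a_1 = floor((13 + 13)/11) = 2.
  m_2 = 11*2 - 13 = 9, d_2 = (180 - 9^2)/11 = 99/11 = 9, a_2 = floor((13 + 9)/9) = 2.
  m_3 = 9*2 - 9 = 9, d_3 = (180 - 9^2)/9 = 99/9 = 11, a_3 = floor((13 + 9)/11) = 2.
  m_4 = 11*2 - 9 = 13, d_4 = (180 - 13^2)/11 = 11/11 = 1, a_4 = floor((13 + 13)/1) = 26.
  m_5 = 1*26 - 13 = 13, d_5 = (180 - 13^2)/1 = 11/1 = 11: (m_5, d_5) = (m_1, d_1) = (13, 11), so from here the quotients repeat a_1, ..., a_4; the period length is 4.
So sqrt(180) = [13; (2, 2, 2, 26)] with period length k = 4.
k is even, so the fundamental solution of x^2 - 180y^2 = 1 is (p_{k-1}, q_{k-1}) = (p_3, q_3); compute convergents through index 3.
Convergents (p_i = a_i*p_{i-1} + p_{i-2}, q_i = a_i*q_{i-1} + q_{i-2} with p_{-2}=0, p_{-1}=1, q_{-2}=1, q_{-1}=0):
  i=0: a_0=13, p_0 = 13*1 + 0 = 13, q_0 = 13*0 + 1 = 1.
  i=1: a_1=2, p_1 = 2*13 + 1 = 27, q_1 = 2*1 + 0 = 2.
  i=2: a_2=2, p_2 = 2*27 + 13 = 67, q_2 = 2*2 + 1 = 5.
  i=3: a_3=2, p_3 = 2*67 + 27 = 161, q_3 = 2*5 + 2 = 12.
Check: 161^2 - 180*12^2 = 25921 - 25920 = 1, so (x, y) = (161, 12) solves the equation, and by the theorem it is the least positive solution.

(x, y) = (161, 12)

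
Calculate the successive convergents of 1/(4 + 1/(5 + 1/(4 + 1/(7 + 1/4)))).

Using the convergent recurrence p_i = a_i*p_{i-1} + p_{i-2}, q_i = a_i*q_{i-1} + q_{i-2} with p_{-2}=0, p_{-1}=1, q_{-2}=1, q_{-1}=0:
  i=0: a_0=0, p_0 = 0*1 + 0 = 0, q_0 = 0*0 + 1 = 1.
  i=1: a_1=4, p_1 = 4*0 + 1 = 1, q_1 = 4*1 + 0 = 4.
  i=2: a_2=5, p_2 = 5*1 + 0 = 5, q_2 = 5*4 + 1 = 21.
  i=3: a_3=4, p_3 = 4*5 + 1 = 21, q_3 = 4*21 + 4 = 88.
  i=4: a_4=7, p_4 = 7*21 + 5 = 152, q_4 = 7*88 + 21 = 637.
  i=5: a_5=4, p_5 = 4*152 + 21 = 629, q_5 = 4*637 + 88 = 2636.

0/1, 1/4, 5/21, 21/88, 152/637, 629/2636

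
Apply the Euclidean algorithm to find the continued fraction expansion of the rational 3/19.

Run the Euclidean algorithm on 3 and 19; the successive quotients are the partial quotients a_0, a_1, ... (each step inverts the fractional part left over by the previous one):
  3 = 0*19 + 3, so a_0 = 0.
  19 = 6*3 + 1, so a_1 = 6.
  3 = 3*1 + 0, so a_2 = 3.
The remainder reaches 0 after 3 divisions, so the expansion has 3 partial quotients, read off in order.

[0; 6, 3]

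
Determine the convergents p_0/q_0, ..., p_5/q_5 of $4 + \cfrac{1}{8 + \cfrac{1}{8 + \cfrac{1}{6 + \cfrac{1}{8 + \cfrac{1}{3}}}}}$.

4/1, 33/8, 268/65, 1641/398, 13396/3249, 41829/10145

Using the convergent recurrence p_i = a_i*p_{i-1} + p_{i-2}, q_i = a_i*q_{i-1} + q_{i-2} with p_{-2}=0, p_{-1}=1, q_{-2}=1, q_{-1}=0:
  i=0: a_0=4, p_0 = 4*1 + 0 = 4, q_0 = 4*0 + 1 = 1.
  i=1: a_1=8, p_1 = 8*4 + 1 = 33, q_1 = 8*1 + 0 = 8.
  i=2: a_2=8, p_2 = 8*33 + 4 = 268, q_2 = 8*8 + 1 = 65.
  i=3: a_3=6, p_3 = 6*268 + 33 = 1641, q_3 = 6*65 + 8 = 398.
  i=4: a_4=8, p_4 = 8*1641 + 268 = 13396, q_4 = 8*398 + 65 = 3249.
  i=5: a_5=3, p_5 = 3*13396 + 1641 = 41829, q_5 = 3*3249 + 398 = 10145.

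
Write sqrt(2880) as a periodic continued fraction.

[53; (1, 1, 1, 106)]

Write x_i = (sqrt(2880) + m_i)/d_i with (m_0, d_0) = (0, 1). a_0 = floor(sqrt(2880)) = 53, since 53^2 = 2809 <= 2880 < 2916 = 54^2.
Iterate m_{i+1} = d_i*a_i - m_i, d_{i+1} = (2880 - m_{i+1}^2)/d_i, a_{i+1} = floor((a_0 + m_{i+1})/d_{i+1}):
  m_1 = 1*53 - 0 = 53, d_1 = (2880 - 53^2)/1 = 71/1 = 71, a_1 = floor((53 + 53)/71) = 1.
  m_2 = 71*1 - 53 = 18, d_2 = (2880 - 18^2)/71 = 2556/71 = 36, a_2 = floor((53 + 18)/36) = 1.
  m_3 = 36*1 - 18 = 18, d_3 = (2880 - 18^2)/36 = 2556/36 = 71, a_3 = floor((53 + 18)/71) = 1.
  m_4 = 71*1 - 18 = 53, d_4 = (2880 - 53^2)/71 = 71/71 = 1, a_4 = floor((53 + 53)/1) = 106.
  m_5 = 1*106 - 53 = 53, d_5 = (2880 - 53^2)/1 = 71/1 = 71: (m_5, d_5) = (m_1, d_1) = (53, 71), so from here the quotients repeat a_1, ..., a_4; the period length is 4.
Hence the expansion of sqrt(2880) is a_0 = 53 followed by the repeating block 1, 1, 1, 106 (period 4).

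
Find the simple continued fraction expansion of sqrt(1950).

[44; (6, 3, 2, 1, 2, 1, 2, 3, 6, 88)]

Write x_i = (sqrt(1950) + m_i)/d_i with (m_0, d_0) = (0, 1). a_0 = floor(sqrt(1950)) = 44, since 44^2 = 1936 <= 1950 < 2025 = 45^2.
Iterate m_{i+1} = d_i*a_i - m_i, d_{i+1} = (1950 - m_{i+1}^2)/d_i, a_{i+1} = floor((a_0 + m_{i+1})/d_{i+1}):
  m_1 = 1*44 - 0 = 44, d_1 = (1950 - 44^2)/1 = 14/1 = 14, a_1 = floor((44 + 44)/14) = 6.
  m_2 = 14*6 - 44 = 40, d_2 = (1950 - 40^2)/14 = 350/14 = 25, a_2 = floor((44 + 40)/25) = 3.
  m_3 = 25*3 - 40 = 35, d_3 = (1950 - 35^2)/25 = 725/25 = 29, a_3 = floor((44 + 35)/29) = 2.
  m_4 = 29*2 - 35 = 23, d_4 = (1950 - 23^2)/29 = 1421/29 = 49, a_4 = floor((44 + 23)/49) = 1.
  m_5 = 49*1 - 23 = 26, d_5 = (1950 - 26^2)/49 = 1274/49 = 26, a_5 = floor((44 + 26)/26) = 2.
  m_6 = 26*2 - 26 = 26, d_6 = (1950 - 26^2)/26 = 1274/26 = 49, a_6 = floor((44 + 26)/49) = 1.
  m_7 = 49*1 - 26 = 23, d_7 = (1950 - 23^2)/49 = 1421/49 = 29, a_7 = floor((44 + 23)/29) = 2.
  m_8 = 29*2 - 23 = 35, d_8 = (1950 - 35^2)/29 = 725/29 = 25, a_8 = floor((44 + 35)/25) = 3.
  m_9 = 25*3 - 35 = 40, d_9 = (1950 - 40^2)/25 = 350/25 = 14, a_9 = floor((44 + 40)/14) = 6.
  m_10 = 14*6 - 40 = 44, d_10 = (1950 - 44^2)/14 = 14/14 = 1, a_10 = floor((44 + 44)/1) = 88.
  m_11 = 1*88 - 44 = 44, d_11 = (1950 - 44^2)/1 = 14/1 = 14: (m_11, d_11) = (m_1, d_1) = (44, 14), so from here the quotients repeat a_1, ..., a_10; the period length is 10.
Hence the expansion of sqrt(1950) is a_0 = 44 followed by the repeating block 6, 3, 2, 1, 2, 1, 2, 3, 6, 88 (period 10).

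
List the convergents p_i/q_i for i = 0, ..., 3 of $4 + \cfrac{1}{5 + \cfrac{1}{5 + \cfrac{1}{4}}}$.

4/1, 21/5, 109/26, 457/109

Using the convergent recurrence p_i = a_i*p_{i-1} + p_{i-2}, q_i = a_i*q_{i-1} + q_{i-2} with p_{-2}=0, p_{-1}=1, q_{-2}=1, q_{-1}=0:
  i=0: a_0=4, p_0 = 4*1 + 0 = 4, q_0 = 4*0 + 1 = 1.
  i=1: a_1=5, p_1 = 5*4 + 1 = 21, q_1 = 5*1 + 0 = 5.
  i=2: a_2=5, p_2 = 5*21 + 4 = 109, q_2 = 5*5 + 1 = 26.
  i=3: a_3=4, p_3 = 4*109 + 21 = 457, q_3 = 4*26 + 5 = 109.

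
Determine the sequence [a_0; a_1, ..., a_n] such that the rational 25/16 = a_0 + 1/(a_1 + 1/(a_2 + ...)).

Run the Euclidean algorithm on 25 and 16; the successive quotients are the partial quotients a_0, a_1, ... (each step inverts the fractional part left over by the previous one):
  25 = 1*16 + 9, so a_0 = 1.
  16 = 1*9 + 7, so a_1 = 1.
  9 = 1*7 + 2, so a_2 = 1.
  7 = 3*2 + 1, so a_3 = 3.
  2 = 2*1 + 0, so a_4 = 2.
The remainder reaches 0 after 5 divisions, so the expansion has 5 partial quotients, read off in order.

[1; 1, 1, 3, 2]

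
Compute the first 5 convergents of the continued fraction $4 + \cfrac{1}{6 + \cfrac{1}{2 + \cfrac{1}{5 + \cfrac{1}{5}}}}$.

4/1, 25/6, 54/13, 295/71, 1529/368

Using the convergent recurrence p_i = a_i*p_{i-1} + p_{i-2}, q_i = a_i*q_{i-1} + q_{i-2} with p_{-2}=0, p_{-1}=1, q_{-2}=1, q_{-1}=0:
  i=0: a_0=4, p_0 = 4*1 + 0 = 4, q_0 = 4*0 + 1 = 1.
  i=1: a_1=6, p_1 = 6*4 + 1 = 25, q_1 = 6*1 + 0 = 6.
  i=2: a_2=2, p_2 = 2*25 + 4 = 54, q_2 = 2*6 + 1 = 13.
  i=3: a_3=5, p_3 = 5*54 + 25 = 295, q_3 = 5*13 + 6 = 71.
  i=4: a_4=5, p_4 = 5*295 + 54 = 1529, q_4 = 5*71 + 13 = 368.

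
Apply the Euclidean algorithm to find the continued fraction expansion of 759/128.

[5; 1, 13, 4, 2]

Run the Euclidean algorithm on 759 and 128; the successive quotients are the partial quotients a_0, a_1, ... (each step inverts the fractional part left over by the previous one):
  759 = 5*128 + 119, so a_0 = 5.
  128 = 1*119 + 9, so a_1 = 1.
  119 = 13*9 + 2, so a_2 = 13.
  9 = 4*2 + 1, so a_3 = 4.
  2 = 2*1 + 0, so a_4 = 2.
The remainder reaches 0 after 5 divisions, so the expansion has 5 partial quotients, read off in order.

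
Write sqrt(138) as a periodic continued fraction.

[11; (1, 2, 1, 22)]

Write x_i = (sqrt(138) + m_i)/d_i with (m_0, d_0) = (0, 1). a_0 = floor(sqrt(138)) = 11, since 11^2 = 121 <= 138 < 144 = 12^2.
Iterate m_{i+1} = d_i*a_i - m_i, d_{i+1} = (138 - m_{i+1}^2)/d_i, a_{i+1} = floor((a_0 + m_{i+1})/d_{i+1}):
  m_1 = 1*11 - 0 = 11, d_1 = (138 - 11^2)/1 = 17/1 = 17, a_1 = floor((11 + 11)/17) = 1.
  m_2 = 17*1 - 11 = 6, d_2 = (138 - 6^2)/17 = 102/17 = 6, a_2 = floor((11 + 6)/6) = 2.
  m_3 = 6*2 - 6 = 6, d_3 = (138 - 6^2)/6 = 102/6 = 17, a_3 = floor((11 + 6)/17) = 1.
  m_4 = 17*1 - 6 = 11, d_4 = (138 - 11^2)/17 = 17/17 = 1, a_4 = floor((11 + 11)/1) = 22.
  m_5 = 1*22 - 11 = 11, d_5 = (138 - 11^2)/1 = 17/1 = 17: (m_5, d_5) = (m_1, d_1) = (11, 17), so from here the quotients repeat a_1, ..., a_4; the period length is 4.
Hence the expansion of sqrt(138) is a_0 = 11 followed by the repeating block 1, 2, 1, 22 (period 4).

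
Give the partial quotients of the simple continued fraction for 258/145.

Run the Euclidean algorithm on 258 and 145; the successive quotients are the partial quotients a_0, a_1, ... (each step inverts the fractional part left over by the previous one):
  258 = 1*145 + 113, so a_0 = 1.
  145 = 1*113 + 32, so a_1 = 1.
  113 = 3*32 + 17, so a_2 = 3.
  32 = 1*17 + 15, so a_3 = 1.
  17 = 1*15 + 2, so a_4 = 1.
  15 = 7*2 + 1, so a_5 = 7.
  2 = 2*1 + 0, so a_6 = 2.
The remainder reaches 0 after 7 divisions, so the expansion has 7 partial quotients, read off in order.

[1; 1, 3, 1, 1, 7, 2]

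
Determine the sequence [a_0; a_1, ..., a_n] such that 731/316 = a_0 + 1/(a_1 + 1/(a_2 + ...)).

Run the Euclidean algorithm on 731 and 316; the successive quotients are the partial quotients a_0, a_1, ... (each step inverts the fractional part left over by the previous one):
  731 = 2*316 + 99, so a_0 = 2.
  316 = 3*99 + 19, so a_1 = 3.
  99 = 5*19 + 4, so a_2 = 5.
  19 = 4*4 + 3, so a_3 = 4.
  4 = 1*3 + 1, so a_4 = 1.
  3 = 3*1 + 0, so a_5 = 3.
The remainder reaches 0 after 6 divisions, so the expansion has 6 partial quotients, read off in order.

[2; 3, 5, 4, 1, 3]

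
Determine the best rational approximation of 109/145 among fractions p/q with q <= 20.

3/4

Expand x = 109/145 as a continued fraction with the Euclidean algorithm:
  109 = 0*145 + 109, so a_0 = 0.
  145 = 1*109 + 36, so a_1 = 1.
  109 = 3*36 + 1, so a_2 = 3.
  36 = 36*1 + 0, so a_3 = 36.
so x = [0; 1, 3, 36].
Convergents (p_i = a_i*p_{i-1} + p_{i-2}, q_i = a_i*q_{i-1} + q_{i-2} with p_{-2}=0, p_{-1}=1, q_{-2}=1, q_{-1}=0), until the denominator exceeds 20:
  i=0: a_0=0, p_0 = 0*1 + 0 = 0, q_0 = 0*0 + 1 = 1.
  i=1: a_1=1, p_1 = 1*0 + 1 = 1, q_1 = 1*1 + 0 = 1.
  i=2: a_2=3, p_2 = 3*1 + 0 = 3, q_2 = 3*1 + 1 = 4.
  i=3: a_3=36, p_3 = 36*3 + 1 = 109, q_3 = 36*4 + 1 = 145.
q_3 = 145 > 20, so the last convergent with denominator <= 20 is p_2/q_2 = 3/4.
The closest fraction with denominator <= 20 is either p_2/q_2 or the intermediate fraction (k*p_2 + p_1)/(k*q_2 + q_1) with the largest k >= 1 whose denominator stays <= 20; these approach x as k grows, and every other convergent or intermediate fraction in range is farther away.
Largest k: floor((20 - q_1)/q_2) = floor((20 - 1)/4) = 4.
That gives (4*3 + 1)/(4*4 + 1) = 13/17.
Compare the errors: |x - 3/4| = |109*4 - 3*145|/(145*4) = 1/580, and |x - 13/17| = |109*17 - 13*145|/(145*17) = 32/2465.
Cross-multiplying, 1*2465 = 2465 < 18560 = 32*580, so 1/580 is smaller: the convergent 3/4 is closer to x than 13/17.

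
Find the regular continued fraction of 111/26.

Run the Euclidean algorithm on 111 and 26; the successive quotients are the partial quotients a_0, a_1, ... (each step inverts the fractional part left over by the previous one):
  111 = 4*26 + 7, so a_0 = 4.
  26 = 3*7 + 5, so a_1 = 3.
  7 = 1*5 + 2, so a_2 = 1.
  5 = 2*2 + 1, so a_3 = 2.
  2 = 2*1 + 0, so a_4 = 2.
The remainder reaches 0 after 5 divisions, so the expansion has 5 partial quotients, read off in order.

[4; 3, 1, 2, 2]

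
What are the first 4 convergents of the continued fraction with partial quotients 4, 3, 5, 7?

4/1, 13/3, 69/16, 496/115

Using the convergent recurrence p_i = a_i*p_{i-1} + p_{i-2}, q_i = a_i*q_{i-1} + q_{i-2} with p_{-2}=0, p_{-1}=1, q_{-2}=1, q_{-1}=0:
  i=0: a_0=4, p_0 = 4*1 + 0 = 4, q_0 = 4*0 + 1 = 1.
  i=1: a_1=3, p_1 = 3*4 + 1 = 13, q_1 = 3*1 + 0 = 3.
  i=2: a_2=5, p_2 = 5*13 + 4 = 69, q_2 = 5*3 + 1 = 16.
  i=3: a_3=7, p_3 = 7*69 + 13 = 496, q_3 = 7*16 + 3 = 115.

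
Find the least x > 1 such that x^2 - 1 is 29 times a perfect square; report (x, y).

First expand sqrt(29) as a continued fraction. With x_i = (sqrt(29) + m_i)/d_i and (m_0, d_0) = (0, 1): a_0 = floor(sqrt(29)) = 5, since 5^2 = 25 <= 29 < 36 = 6^2.
Iterate m_{i+1} = d_i*a_i - m_i, d_{i+1} = (29 - m_{i+1}^2)/d_i, a_{i+1} = floor((a_0 + m_{i+1})/d_{i+1}):
  m_1 = 1*5 - 0 = 5, d_1 = (29 - 5^2)/1 = 4/1 = 4, a_1 = floor((5 + 5)/4) = 2.
  m_2 = 4*2 - 5 = 3, d_2 = (29 - 3^2)/4 = 20/4 = 5, a_2 = floor((5 + 3)/5) = 1.
  m_3 = 5*1 - 3 = 2, d_3 = (29 - 2^2)/5 = 25/5 = 5, a_3 = floor((5 + 2)/5) = 1.
  m_4 = 5*1 - 2 = 3, d_4 = (29 - 3^2)/5 = 20/5 = 4, a_4 = floor((5 + 3)/4) = 2.
  m_5 = 4*2 - 3 = 5, d_5 = (29 - 5^2)/4 = 4/4 = 1, a_5 = floor((5 + 5)/1) = 10.
  m_6 = 1*10 - 5 = 5, d_6 = (29 - 5^2)/1 = 4/1 = 4: (m_6, d_6) = (m_1, d_1) = (5, 4), so from here the quotients repeat a_1, ..., a_5; the period length is 5.
So sqrt(29) = [5; (2, 1, 1, 2, 10)] with period length k = 5.
k is odd, so (p_{k-1}, q_{k-1}) only solves x^2 - 29y^2 = -1 and the fundamental solution of x^2 - 29y^2 = 1 is (p_{2k-1}, q_{2k-1}) = (p_9, q_9); compute convergents through index 9, running through the period twice.
Convergents (p_i = a_i*p_{i-1} + p_{i-2}, q_i = a_i*q_{i-1} + q_{i-2} with p_{-2}=0, p_{-1}=1, q_{-2}=1, q_{-1}=0):
  i=0: a_0=5, p_0 = 5*1 + 0 = 5, q_0 = 5*0 + 1 = 1.
  i=1: a_1=2, p_1 = 2*5 + 1 = 11, q_1 = 2*1 + 0 = 2.
  i=2: a_2=1, p_2 = 1*11 + 5 = 16, q_2 = 1*2 + 1 = 3.
  i=3: a_3=1, p_3 = 1*16 + 11 = 27, q_3 = 1*3 + 2 = 5.
  i=4: a_4=2, p_4 = 2*27 + 16 = 70, q_4 = 2*5 + 3 = 13.
  i=5: a_5=10, p_5 = 10*70 + 27 = 727, q_5 = 10*13 + 5 = 135.
  i=6: a_6=2, p_6 = 2*727 + 70 = 1524, q_6 = 2*135 + 13 = 283.
  i=7: a_7=1, p_7 = 1*1524 + 727 = 2251, q_7 = 1*283 + 135 = 418.
  i=8: a_8=1, p_8 = 1*2251 + 1524 = 3775, q_8 = 1*418 + 283 = 701.
  i=9: a_9=2, p_9 = 2*3775 + 2251 = 9801, q_9 = 2*701 + 418 = 1820.
Indeed p_4^2 - 29*q_4^2 = 4900 - 4901 = -1, not +1.
Check: 9801^2 - 29*1820^2 = 96059601 - 96059600 = 1, so (x, y) = (9801, 1820) solves the equation, and by the theorem it is the least positive solution.

(x, y) = (9801, 1820)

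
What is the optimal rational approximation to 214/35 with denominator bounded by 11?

Expand x = 214/35 as a continued fraction with the Euclidean algorithm:
  214 = 6*35 + 4, so a_0 = 6.
  35 = 8*4 + 3, so a_1 = 8.
  4 = 1*3 + 1, so a_2 = 1.
  3 = 3*1 + 0, so a_3 = 3.
so x = [6; 8, 1, 3].
Convergents (p_i = a_i*p_{i-1} + p_{i-2}, q_i = a_i*q_{i-1} + q_{i-2} with p_{-2}=0, p_{-1}=1, q_{-2}=1, q_{-1}=0), until the denominator exceeds 11:
  i=0: a_0=6, p_0 = 6*1 + 0 = 6, q_0 = 6*0 + 1 = 1.
  i=1: a_1=8, p_1 = 8*6 + 1 = 49, q_1 = 8*1 + 0 = 8.
  i=2: a_2=1, p_2 = 1*49 + 6 = 55, q_2 = 1*8 + 1 = 9.
  i=3: a_3=3, p_3 = 3*55 + 49 = 214, q_3 = 3*9 + 8 = 35.
q_3 = 35 > 11, so the last convergent with denominator <= 11 is p_2/q_2 = 55/9.
The closest fraction with denominator <= 11 is either p_2/q_2 or the intermediate fraction (k*p_2 + p_1)/(k*q_2 + q_1) with the largest k >= 1 whose denominator stays <= 11; these approach x as k grows, and every other convergent or intermediate fraction in range is farther away.
Largest k: floor((11 - q_1)/q_2) = floor((11 - 8)/9) = 0.
Since k = 0, no intermediate fraction beyond p_2/q_2 has denominator <= 11, so the convergent 55/9 is the closest (its error is |214*9 - 55*35|/(35*9) = 1/315).

55/9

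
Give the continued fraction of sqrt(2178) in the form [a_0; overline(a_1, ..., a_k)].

Write x_i = (sqrt(2178) + m_i)/d_i with (m_0, d_0) = (0, 1). a_0 = floor(sqrt(2178)) = 46, since 46^2 = 2116 <= 2178 < 2209 = 47^2.
Iterate m_{i+1} = d_i*a_i - m_i, d_{i+1} = (2178 - m_{i+1}^2)/d_i, a_{i+1} = floor((a_0 + m_{i+1})/d_{i+1}):
  m_1 = 1*46 - 0 = 46, d_1 = (2178 - 46^2)/1 = 62/1 = 62, a_1 = floor((46 + 46)/62) = 1.
  m_2 = 62*1 - 46 = 16, d_2 = (2178 - 16^2)/62 = 1922/62 = 31, a_2 = floor((46 + 16)/31) = 2.
  m_3 = 31*2 - 16 = 46, d_3 = (2178 - 46^2)/31 = 62/31 = 2, a_3 = floor((46 + 46)/2) = 46.
  m_4 = 2*46 - 46 = 46, d_4 = (2178 - 46^2)/2 = 62/2 = 31, a_4 = floor((46 + 46)/31) = 2.
  m_5 = 31*2 - 46 = 16, d_5 = (2178 - 16^2)/31 = 1922/31 = 62, a_5 = floor((46 + 16)/62) = 1.
  m_6 = 62*1 - 16 = 46, d_6 = (2178 - 46^2)/62 = 62/62 = 1, a_6 = floor((46 + 46)/1) = 92.
  m_7 = 1*92 - 46 = 46, d_7 = (2178 - 46^2)/1 = 62/1 = 62: (m_7, d_7) = (m_1, d_1) = (46, 62), so from here the quotients repeat a_1, ..., a_6; the period length is 6.
Hence the expansion of sqrt(2178) is a_0 = 46 followed by the repeating block 1, 2, 46, 2, 1, 92 (period 6).

[46; overline(1, 2, 46, 2, 1, 92)]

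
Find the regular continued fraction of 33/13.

[2; 1, 1, 6]

Run the Euclidean algorithm on 33 and 13; the successive quotients are the partial quotients a_0, a_1, ... (each step inverts the fractional part left over by the previous one):
  33 = 2*13 + 7, so a_0 = 2.
  13 = 1*7 + 6, so a_1 = 1.
  7 = 1*6 + 1, so a_2 = 1.
  6 = 6*1 + 0, so a_3 = 6.
The remainder reaches 0 after 4 divisions, so the expansion has 4 partial quotients, read off in order.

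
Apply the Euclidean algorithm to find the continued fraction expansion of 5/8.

[0; 1, 1, 1, 2]

Run the Euclidean algorithm on 5 and 8; the successive quotients are the partial quotients a_0, a_1, ... (each step inverts the fractional part left over by the previous one):
  5 = 0*8 + 5, so a_0 = 0.
  8 = 1*5 + 3, so a_1 = 1.
  5 = 1*3 + 2, so a_2 = 1.
  3 = 1*2 + 1, so a_3 = 1.
  2 = 2*1 + 0, so a_4 = 2.
The remainder reaches 0 after 5 divisions, so the expansion has 5 partial quotients, read off in order.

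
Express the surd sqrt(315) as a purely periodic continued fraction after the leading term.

[17; (1, 2, 1, 34)]

Write x_i = (sqrt(315) + m_i)/d_i with (m_0, d_0) = (0, 1). a_0 = floor(sqrt(315)) = 17, since 17^2 = 289 <= 315 < 324 = 18^2.
Iterate m_{i+1} = d_i*a_i - m_i, d_{i+1} = (315 - m_{i+1}^2)/d_i, a_{i+1} = floor((a_0 + m_{i+1})/d_{i+1}):
  m_1 = 1*17 - 0 = 17, d_1 = (315 - 17^2)/1 = 26/1 = 26, a_1 = floor((17 + 17)/26) = 1.
  m_2 = 26*1 - 17 = 9, d_2 = (315 - 9^2)/26 = 234/26 = 9, a_2 = floor((17 + 9)/9) = 2.
  m_3 = 9*2 - 9 = 9, d_3 = (315 - 9^2)/9 = 234/9 = 26, a_3 = floor((17 + 9)/26) = 1.
  m_4 = 26*1 - 9 = 17, d_4 = (315 - 17^2)/26 = 26/26 = 1, a_4 = floor((17 + 17)/1) = 34.
  m_5 = 1*34 - 17 = 17, d_5 = (315 - 17^2)/1 = 26/1 = 26: (m_5, d_5) = (m_1, d_1) = (17, 26), so from here the quotients repeat a_1, ..., a_4; the period length is 4.
Hence the expansion of sqrt(315) is a_0 = 17 followed by the repeating block 1, 2, 1, 34 (period 4).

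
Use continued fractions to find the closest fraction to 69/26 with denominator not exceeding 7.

Expand x = 69/26 as a continued fraction with the Euclidean algorithm:
  69 = 2*26 + 17, so a_0 = 2.
  26 = 1*17 + 9, so a_1 = 1.
  17 = 1*9 + 8, so a_2 = 1.
  9 = 1*8 + 1, so a_3 = 1.
  8 = 8*1 + 0, so a_4 = 8.
so x = [2; 1, 1, 1, 8].
Convergents (p_i = a_i*p_{i-1} + p_{i-2}, q_i = a_i*q_{i-1} + q_{i-2} with p_{-2}=0, p_{-1}=1, q_{-2}=1, q_{-1}=0), until the denominator exceeds 7:
  i=0: a_0=2, p_0 = 2*1 + 0 = 2, q_0 = 2*0 + 1 = 1.
  i=1: a_1=1, p_1 = 1*2 + 1 = 3, q_1 = 1*1 + 0 = 1.
  i=2: a_2=1, p_2 = 1*3 + 2 = 5, q_2 = 1*1 + 1 = 2.
  i=3: a_3=1, p_3 = 1*5 + 3 = 8, q_3 = 1*2 + 1 = 3.
  i=4: a_4=8, p_4 = 8*8 + 5 = 69, q_4 = 8*3 + 2 = 26.
q_4 = 26 > 7, so the last convergent with denominator <= 7 is p_3/q_3 = 8/3.
The closest fraction with denominator <= 7 is either p_3/q_3 or the intermediate fraction (k*p_3 + p_2)/(k*q_3 + q_2) with the largest k >= 1 whose denominator stays <= 7; these approach x as k grows, and every other convergent or intermediate fraction in range is farther away.
Largest k: floor((7 - q_2)/q_3) = floor((7 - 2)/3) = 1.
That gives (1*8 + 5)/(1*3 + 2) = 13/5.
Compare the errors: |x - 8/3| = |69*3 - 8*26|/(26*3) = 1/78, and |x - 13/5| = |69*5 - 13*26|/(26*5) = 7/130.
Cross-multiplying, 1*130 = 130 < 546 = 7*78, so 1/78 is smaller: the convergent 8/3 is closer to x than 13/5.

8/3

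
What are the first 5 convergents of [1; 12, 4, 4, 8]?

Using the convergent recurrence p_i = a_i*p_{i-1} + p_{i-2}, q_i = a_i*q_{i-1} + q_{i-2} with p_{-2}=0, p_{-1}=1, q_{-2}=1, q_{-1}=0:
  i=0: a_0=1, p_0 = 1*1 + 0 = 1, q_0 = 1*0 + 1 = 1.
  i=1: a_1=12, p_1 = 12*1 + 1 = 13, q_1 = 12*1 + 0 = 12.
  i=2: a_2=4, p_2 = 4*13 + 1 = 53, q_2 = 4*12 + 1 = 49.
  i=3: a_3=4, p_3 = 4*53 + 13 = 225, q_3 = 4*49 + 12 = 208.
  i=4: a_4=8, p_4 = 8*225 + 53 = 1853, q_4 = 8*208 + 49 = 1713.

1/1, 13/12, 53/49, 225/208, 1853/1713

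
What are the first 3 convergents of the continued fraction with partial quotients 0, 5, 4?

Using the convergent recurrence p_i = a_i*p_{i-1} + p_{i-2}, q_i = a_i*q_{i-1} + q_{i-2} with p_{-2}=0, p_{-1}=1, q_{-2}=1, q_{-1}=0:
  i=0: a_0=0, p_0 = 0*1 + 0 = 0, q_0 = 0*0 + 1 = 1.
  i=1: a_1=5, p_1 = 5*0 + 1 = 1, q_1 = 5*1 + 0 = 5.
  i=2: a_2=4, p_2 = 4*1 + 0 = 4, q_2 = 4*5 + 1 = 21.

0/1, 1/5, 4/21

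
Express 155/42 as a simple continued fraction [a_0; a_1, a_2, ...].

[3; 1, 2, 4, 3]

Run the Euclidean algorithm on 155 and 42; the successive quotients are the partial quotients a_0, a_1, ... (each step inverts the fractional part left over by the previous one):
  155 = 3*42 + 29, so a_0 = 3.
  42 = 1*29 + 13, so a_1 = 1.
  29 = 2*13 + 3, so a_2 = 2.
  13 = 4*3 + 1, so a_3 = 4.
  3 = 3*1 + 0, so a_4 = 3.
The remainder reaches 0 after 5 divisions, so the expansion has 5 partial quotients, read off in order.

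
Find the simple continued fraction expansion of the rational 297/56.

Run the Euclidean algorithm on 297 and 56; the successive quotients are the partial quotients a_0, a_1, ... (each step inverts the fractional part left over by the previous one):
  297 = 5*56 + 17, so a_0 = 5.
  56 = 3*17 + 5, so a_1 = 3.
  17 = 3*5 + 2, so a_2 = 3.
  5 = 2*2 + 1, so a_3 = 2.
  2 = 2*1 + 0, so a_4 = 2.
The remainder reaches 0 after 5 divisions, so the expansion has 5 partial quotients, read off in order.

[5; 3, 3, 2, 2]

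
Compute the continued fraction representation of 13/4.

[3; 4]

Run the Euclidean algorithm on 13 and 4; the successive quotients are the partial quotients a_0, a_1, ... (each step inverts the fractional part left over by the previous one):
  13 = 3*4 + 1, so a_0 = 3.
  4 = 4*1 + 0, so a_1 = 4.
The remainder reaches 0 after 2 divisions, so the expansion has 2 partial quotients, read off in order.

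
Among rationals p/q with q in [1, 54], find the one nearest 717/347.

Expand x = 717/347 as a continued fraction with the Euclidean algorithm:
  717 = 2*347 + 23, so a_0 = 2.
  347 = 15*23 + 2, so a_1 = 15.
  23 = 11*2 + 1, so a_2 = 11.
  2 = 2*1 + 0, so a_3 = 2.
so x = [2; 15, 11, 2].
Convergents (p_i = a_i*p_{i-1} + p_{i-2}, q_i = a_i*q_{i-1} + q_{i-2} with p_{-2}=0, p_{-1}=1, q_{-2}=1, q_{-1}=0), until the denominator exceeds 54:
  i=0: a_0=2, p_0 = 2*1 + 0 = 2, q_0 = 2*0 + 1 = 1.
  i=1: a_1=15, p_1 = 15*2 + 1 = 31, q_1 = 15*1 + 0 = 15.
  i=2: a_2=11, p_2 = 11*31 + 2 = 343, q_2 = 11*15 + 1 = 166.
q_2 = 166 > 54, so the last convergent with denominator <= 54 is p_1/q_1 = 31/15.
The closest fraction with denominator <= 54 is either p_1/q_1 or the intermediate fraction (k*p_1 + p_0)/(k*q_1 + q_0) with the largest k >= 1 whose denominator stays <= 54; these approach x as k grows, and every other convergent or intermediate fraction in range is farther away.
Largest k: floor((54 - q_0)/q_1) = floor((54 - 1)/15) = 3.
That gives (3*31 + 2)/(3*15 + 1) = 95/46.
Compare the errors: |x - 31/15| = |717*15 - 31*347|/(347*15) = 2/5205, and |x - 95/46| = |717*46 - 95*347|/(347*46) = 17/15962.
Cross-multiplying, 2*15962 = 31924 < 88485 = 17*5205, so 2/5205 is smaller: the convergent 31/15 is closer to x than 95/46.

31/15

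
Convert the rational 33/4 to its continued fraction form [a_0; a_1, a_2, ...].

[8; 4]

Run the Euclidean algorithm on 33 and 4; the successive quotients are the partial quotients a_0, a_1, ... (each step inverts the fractional part left over by the previous one):
  33 = 8*4 + 1, so a_0 = 8.
  4 = 4*1 + 0, so a_1 = 4.
The remainder reaches 0 after 2 divisions, so the expansion has 2 partial quotients, read off in order.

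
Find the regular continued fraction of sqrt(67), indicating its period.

Write x_i = (sqrt(67) + m_i)/d_i with (m_0, d_0) = (0, 1). a_0 = floor(sqrt(67)) = 8, since 8^2 = 64 <= 67 < 81 = 9^2.
Iterate m_{i+1} = d_i*a_i - m_i, d_{i+1} = (67 - m_{i+1}^2)/d_i, a_{i+1} = floor((a_0 + m_{i+1})/d_{i+1}):
  m_1 = 1*8 - 0 = 8, d_1 = (67 - 8^2)/1 = 3/1 = 3, a_1 = floor((8 + 8)/3) = 5.
  m_2 = 3*5 - 8 = 7, d_2 = (67 - 7^2)/3 = 18/3 = 6, a_2 = floor((8 + 7)/6) = 2.
  m_3 = 6*2 - 7 = 5, d_3 = (67 - 5^2)/6 = 42/6 = 7, a_3 = floor((8 + 5)/7) = 1.
  m_4 = 7*1 - 5 = 2, d_4 = (67 - 2^2)/7 = 63/7 = 9, a_4 = floor((8 + 2)/9) = 1.
  m_5 = 9*1 - 2 = 7, d_5 = (67 - 7^2)/9 = 18/9 = 2, a_5 = floor((8 + 7)/2) = 7.
  m_6 = 2*7 - 7 = 7, d_6 = (67 - 7^2)/2 = 18/2 = 9, a_6 = floor((8 + 7)/9) = 1.
  m_7 = 9*1 - 7 = 2, d_7 = (67 - 2^2)/9 = 63/9 = 7, a_7 = floor((8 + 2)/7) = 1.
  m_8 = 7*1 - 2 = 5, d_8 = (67 - 5^2)/7 = 42/7 = 6, a_8 = floor((8 + 5)/6) = 2.
  m_9 = 6*2 - 5 = 7, d_9 = (67 - 7^2)/6 = 18/6 = 3, a_9 = floor((8 + 7)/3) = 5.
  m_10 = 3*5 - 7 = 8, d_10 = (67 - 8^2)/3 = 3/3 = 1, a_10 = floor((8 + 8)/1) = 16.
  m_11 = 1*16 - 8 = 8, d_11 = (67 - 8^2)/1 = 3/1 = 3: (m_11, d_11) = (m_1, d_1) = (8, 3), so from here the quotients repeat a_1, ..., a_10; the period length is 10.
Hence the expansion of sqrt(67) is a_0 = 8 followed by the repeating block 5, 2, 1, 1, 7, 1, 1, 2, 5, 16 (period 10).

[8; (5, 2, 1, 1, 7, 1, 1, 2, 5, 16)]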